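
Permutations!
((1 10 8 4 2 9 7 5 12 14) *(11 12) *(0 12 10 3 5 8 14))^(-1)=(0 12)(1 14 10 11 5 3)(2 4 8 7 9)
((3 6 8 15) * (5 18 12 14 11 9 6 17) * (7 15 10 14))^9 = ((3 17 5 18 12 7 15)(6 8 10 14 11 9))^9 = (3 5 12 15 17 18 7)(6 14)(8 11)(9 10)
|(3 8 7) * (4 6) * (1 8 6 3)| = 3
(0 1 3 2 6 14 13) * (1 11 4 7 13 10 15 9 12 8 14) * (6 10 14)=(0 11 4 7 13)(1 3 2 10 15 9 12 8 6)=[11, 3, 10, 2, 7, 5, 1, 13, 6, 12, 15, 4, 8, 0, 14, 9]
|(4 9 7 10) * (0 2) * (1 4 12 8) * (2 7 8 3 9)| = |(0 7 10 12 3 9 8 1 4 2)| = 10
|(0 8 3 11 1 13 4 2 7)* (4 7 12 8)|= 10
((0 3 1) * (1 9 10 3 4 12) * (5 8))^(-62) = ((0 4 12 1)(3 9 10)(5 8))^(-62) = (0 12)(1 4)(3 9 10)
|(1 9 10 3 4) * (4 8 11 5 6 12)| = |(1 9 10 3 8 11 5 6 12 4)| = 10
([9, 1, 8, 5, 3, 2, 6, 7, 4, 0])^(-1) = (0 9)(2 5 3 4 8)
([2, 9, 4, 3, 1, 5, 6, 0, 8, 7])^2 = [4, 7, 1, 3, 9, 5, 6, 2, 8, 0]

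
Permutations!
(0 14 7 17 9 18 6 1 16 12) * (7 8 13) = (0 14 8 13 7 17 9 18 6 1 16 12) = [14, 16, 2, 3, 4, 5, 1, 17, 13, 18, 10, 11, 0, 7, 8, 15, 12, 9, 6]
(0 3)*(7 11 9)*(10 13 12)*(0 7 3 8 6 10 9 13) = (0 8 6 10)(3 7 11 13 12 9) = [8, 1, 2, 7, 4, 5, 10, 11, 6, 3, 0, 13, 9, 12]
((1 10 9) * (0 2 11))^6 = ((0 2 11)(1 10 9))^6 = (11)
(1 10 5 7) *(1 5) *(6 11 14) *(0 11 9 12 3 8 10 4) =(0 11 14 6 9 12 3 8 10 1 4)(5 7) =[11, 4, 2, 8, 0, 7, 9, 5, 10, 12, 1, 14, 3, 13, 6]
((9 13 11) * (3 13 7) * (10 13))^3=(3 11)(7 13)(9 10)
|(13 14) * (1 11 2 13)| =|(1 11 2 13 14)| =5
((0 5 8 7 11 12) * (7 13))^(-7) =(13)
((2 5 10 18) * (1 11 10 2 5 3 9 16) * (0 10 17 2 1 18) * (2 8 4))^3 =(0 10)(1 8 3 18 11 4 9 5 17 2 16)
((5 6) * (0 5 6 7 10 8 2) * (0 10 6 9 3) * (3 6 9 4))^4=(0 6 5 4 7 3 9)(2 10 8)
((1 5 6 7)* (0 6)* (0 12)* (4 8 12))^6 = (0 8 5 7)(1 6 12 4)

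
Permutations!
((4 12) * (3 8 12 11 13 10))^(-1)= (3 10 13 11 4 12 8)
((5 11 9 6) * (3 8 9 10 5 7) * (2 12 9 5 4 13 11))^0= (13)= ((2 12 9 6 7 3 8 5)(4 13 11 10))^0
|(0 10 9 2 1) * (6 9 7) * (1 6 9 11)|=8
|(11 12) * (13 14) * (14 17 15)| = |(11 12)(13 17 15 14)| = 4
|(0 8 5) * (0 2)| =|(0 8 5 2)| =4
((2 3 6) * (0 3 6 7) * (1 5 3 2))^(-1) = (0 7 3 5 1 6 2)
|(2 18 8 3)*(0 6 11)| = 12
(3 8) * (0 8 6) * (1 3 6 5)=(0 8 6)(1 3 5)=[8, 3, 2, 5, 4, 1, 0, 7, 6]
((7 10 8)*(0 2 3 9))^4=((0 2 3 9)(7 10 8))^4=(7 10 8)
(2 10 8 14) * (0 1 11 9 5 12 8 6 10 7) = [1, 11, 7, 3, 4, 12, 10, 0, 14, 5, 6, 9, 8, 13, 2] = (0 1 11 9 5 12 8 14 2 7)(6 10)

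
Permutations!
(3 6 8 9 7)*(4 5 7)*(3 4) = (3 6 8 9)(4 5 7) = [0, 1, 2, 6, 5, 7, 8, 4, 9, 3]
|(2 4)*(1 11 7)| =6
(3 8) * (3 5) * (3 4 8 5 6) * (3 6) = (3 5 4 8) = [0, 1, 2, 5, 8, 4, 6, 7, 3]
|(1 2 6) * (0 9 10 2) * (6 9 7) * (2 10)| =|(10)(0 7 6 1)(2 9)| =4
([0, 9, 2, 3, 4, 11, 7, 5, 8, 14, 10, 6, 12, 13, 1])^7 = [0, 9, 2, 3, 4, 7, 11, 6, 8, 14, 10, 5, 12, 13, 1]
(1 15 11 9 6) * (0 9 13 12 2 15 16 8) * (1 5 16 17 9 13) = [13, 17, 15, 3, 4, 16, 5, 7, 0, 6, 10, 1, 2, 12, 14, 11, 8, 9] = (0 13 12 2 15 11 1 17 9 6 5 16 8)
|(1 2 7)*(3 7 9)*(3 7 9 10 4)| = 7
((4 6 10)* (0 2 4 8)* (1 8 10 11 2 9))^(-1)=((0 9 1 8)(2 4 6 11))^(-1)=(0 8 1 9)(2 11 6 4)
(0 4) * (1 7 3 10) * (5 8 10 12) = (0 4)(1 7 3 12 5 8 10) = [4, 7, 2, 12, 0, 8, 6, 3, 10, 9, 1, 11, 5]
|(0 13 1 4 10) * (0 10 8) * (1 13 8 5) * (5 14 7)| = 10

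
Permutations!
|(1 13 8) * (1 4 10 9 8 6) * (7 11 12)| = 12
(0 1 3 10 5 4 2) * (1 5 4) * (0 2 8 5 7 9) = (0 7 9)(1 3 10 4 8 5) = [7, 3, 2, 10, 8, 1, 6, 9, 5, 0, 4]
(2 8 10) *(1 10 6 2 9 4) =(1 10 9 4)(2 8 6) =[0, 10, 8, 3, 1, 5, 2, 7, 6, 4, 9]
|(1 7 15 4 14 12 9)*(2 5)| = 14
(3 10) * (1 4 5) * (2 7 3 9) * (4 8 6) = (1 8 6 4 5)(2 7 3 10 9) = [0, 8, 7, 10, 5, 1, 4, 3, 6, 2, 9]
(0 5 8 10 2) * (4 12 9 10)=(0 5 8 4 12 9 10 2)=[5, 1, 0, 3, 12, 8, 6, 7, 4, 10, 2, 11, 9]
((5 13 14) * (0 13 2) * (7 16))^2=((0 13 14 5 2)(7 16))^2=(16)(0 14 2 13 5)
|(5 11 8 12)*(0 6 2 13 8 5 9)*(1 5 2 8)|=5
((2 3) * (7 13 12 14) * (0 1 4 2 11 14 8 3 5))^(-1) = (0 5 2 4 1)(3 8 12 13 7 14 11)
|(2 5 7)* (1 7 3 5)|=6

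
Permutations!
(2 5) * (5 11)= (2 11 5)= [0, 1, 11, 3, 4, 2, 6, 7, 8, 9, 10, 5]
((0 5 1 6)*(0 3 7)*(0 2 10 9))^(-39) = (0 2 6)(1 9 7)(3 5 10)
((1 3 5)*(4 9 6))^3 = ((1 3 5)(4 9 6))^3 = (9)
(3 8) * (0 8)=[8, 1, 2, 0, 4, 5, 6, 7, 3]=(0 8 3)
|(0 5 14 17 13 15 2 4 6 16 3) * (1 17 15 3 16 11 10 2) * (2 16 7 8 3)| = 16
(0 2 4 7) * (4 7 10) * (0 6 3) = (0 2 7 6 3)(4 10) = [2, 1, 7, 0, 10, 5, 3, 6, 8, 9, 4]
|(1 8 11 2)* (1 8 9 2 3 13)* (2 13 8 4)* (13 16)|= |(1 9 16 13)(2 4)(3 8 11)|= 12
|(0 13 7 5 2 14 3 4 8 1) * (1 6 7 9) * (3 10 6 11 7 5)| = |(0 13 9 1)(2 14 10 6 5)(3 4 8 11 7)| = 20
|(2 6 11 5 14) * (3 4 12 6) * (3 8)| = |(2 8 3 4 12 6 11 5 14)| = 9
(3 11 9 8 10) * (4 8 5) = (3 11 9 5 4 8 10) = [0, 1, 2, 11, 8, 4, 6, 7, 10, 5, 3, 9]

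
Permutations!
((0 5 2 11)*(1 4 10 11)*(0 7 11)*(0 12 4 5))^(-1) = ((1 5 2)(4 10 12)(7 11))^(-1) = (1 2 5)(4 12 10)(7 11)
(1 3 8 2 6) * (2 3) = [0, 2, 6, 8, 4, 5, 1, 7, 3] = (1 2 6)(3 8)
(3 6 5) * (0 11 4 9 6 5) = (0 11 4 9 6)(3 5) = [11, 1, 2, 5, 9, 3, 0, 7, 8, 6, 10, 4]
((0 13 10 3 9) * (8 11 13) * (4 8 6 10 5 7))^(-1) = ((0 6 10 3 9)(4 8 11 13 5 7))^(-1) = (0 9 3 10 6)(4 7 5 13 11 8)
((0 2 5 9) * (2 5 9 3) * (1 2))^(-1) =(0 9 2 1 3 5)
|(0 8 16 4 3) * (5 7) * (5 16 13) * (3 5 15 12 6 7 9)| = 12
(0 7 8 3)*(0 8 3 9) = (0 7 3 8 9) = [7, 1, 2, 8, 4, 5, 6, 3, 9, 0]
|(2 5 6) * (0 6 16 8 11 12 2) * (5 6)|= |(0 5 16 8 11 12 2 6)|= 8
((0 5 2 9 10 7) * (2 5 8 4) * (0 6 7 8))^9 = (2 4 8 10 9)(6 7)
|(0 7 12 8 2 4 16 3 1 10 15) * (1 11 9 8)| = |(0 7 12 1 10 15)(2 4 16 3 11 9 8)| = 42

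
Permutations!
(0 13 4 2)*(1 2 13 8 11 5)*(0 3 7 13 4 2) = [8, 0, 3, 7, 4, 1, 6, 13, 11, 9, 10, 5, 12, 2] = (0 8 11 5 1)(2 3 7 13)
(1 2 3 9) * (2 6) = (1 6 2 3 9) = [0, 6, 3, 9, 4, 5, 2, 7, 8, 1]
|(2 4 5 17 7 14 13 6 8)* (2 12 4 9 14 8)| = 30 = |(2 9 14 13 6)(4 5 17 7 8 12)|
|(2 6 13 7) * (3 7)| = |(2 6 13 3 7)| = 5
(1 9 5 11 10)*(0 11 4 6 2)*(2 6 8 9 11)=(0 2)(1 11 10)(4 8 9 5)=[2, 11, 0, 3, 8, 4, 6, 7, 9, 5, 1, 10]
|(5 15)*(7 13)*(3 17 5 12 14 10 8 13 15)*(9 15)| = |(3 17 5)(7 9 15 12 14 10 8 13)| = 24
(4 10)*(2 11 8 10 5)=[0, 1, 11, 3, 5, 2, 6, 7, 10, 9, 4, 8]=(2 11 8 10 4 5)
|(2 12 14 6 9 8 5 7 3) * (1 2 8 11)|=28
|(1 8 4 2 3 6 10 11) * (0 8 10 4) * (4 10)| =14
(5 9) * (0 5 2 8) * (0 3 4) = (0 5 9 2 8 3 4) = [5, 1, 8, 4, 0, 9, 6, 7, 3, 2]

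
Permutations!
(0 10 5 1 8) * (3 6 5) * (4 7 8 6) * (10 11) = [11, 6, 2, 4, 7, 1, 5, 8, 0, 9, 3, 10] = (0 11 10 3 4 7 8)(1 6 5)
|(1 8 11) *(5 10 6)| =3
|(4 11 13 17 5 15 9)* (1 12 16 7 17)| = 11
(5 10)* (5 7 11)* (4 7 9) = [0, 1, 2, 3, 7, 10, 6, 11, 8, 4, 9, 5] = (4 7 11 5 10 9)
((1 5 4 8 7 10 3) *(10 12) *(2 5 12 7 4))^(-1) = (1 3 10 12)(2 5)(4 8)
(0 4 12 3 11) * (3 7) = [4, 1, 2, 11, 12, 5, 6, 3, 8, 9, 10, 0, 7] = (0 4 12 7 3 11)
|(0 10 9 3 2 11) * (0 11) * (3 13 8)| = |(0 10 9 13 8 3 2)| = 7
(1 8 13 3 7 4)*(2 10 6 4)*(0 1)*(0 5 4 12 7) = [1, 8, 10, 0, 5, 4, 12, 2, 13, 9, 6, 11, 7, 3] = (0 1 8 13 3)(2 10 6 12 7)(4 5)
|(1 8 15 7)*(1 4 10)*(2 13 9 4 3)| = 10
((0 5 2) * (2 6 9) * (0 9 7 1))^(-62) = ((0 5 6 7 1)(2 9))^(-62) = (9)(0 7 5 1 6)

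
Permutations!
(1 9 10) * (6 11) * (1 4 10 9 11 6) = (1 11)(4 10) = [0, 11, 2, 3, 10, 5, 6, 7, 8, 9, 4, 1]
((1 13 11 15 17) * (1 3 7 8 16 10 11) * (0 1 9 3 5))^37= (0 17 11 16 7 9 1 5 15 10 8 3 13)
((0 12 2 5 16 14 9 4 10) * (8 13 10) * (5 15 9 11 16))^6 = (16)(0 8 15)(2 10 4)(9 12 13)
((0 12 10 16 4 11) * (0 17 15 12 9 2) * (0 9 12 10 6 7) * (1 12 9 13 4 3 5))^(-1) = (0 7 6 12 1 5 3 16 10 15 17 11 4 13 2 9)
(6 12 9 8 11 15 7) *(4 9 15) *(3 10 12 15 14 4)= [0, 1, 2, 10, 9, 5, 15, 6, 11, 8, 12, 3, 14, 13, 4, 7]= (3 10 12 14 4 9 8 11)(6 15 7)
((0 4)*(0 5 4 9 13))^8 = (0 13 9)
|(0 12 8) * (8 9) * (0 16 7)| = 6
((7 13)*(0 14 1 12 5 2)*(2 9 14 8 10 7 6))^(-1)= ((0 8 10 7 13 6 2)(1 12 5 9 14))^(-1)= (0 2 6 13 7 10 8)(1 14 9 5 12)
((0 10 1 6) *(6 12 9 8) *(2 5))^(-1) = (0 6 8 9 12 1 10)(2 5)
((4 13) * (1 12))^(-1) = (1 12)(4 13)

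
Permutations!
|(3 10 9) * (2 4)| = |(2 4)(3 10 9)| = 6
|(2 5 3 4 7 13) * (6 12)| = |(2 5 3 4 7 13)(6 12)| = 6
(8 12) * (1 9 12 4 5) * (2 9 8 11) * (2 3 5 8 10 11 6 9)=(1 10 11 3 5)(4 8)(6 9 12)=[0, 10, 2, 5, 8, 1, 9, 7, 4, 12, 11, 3, 6]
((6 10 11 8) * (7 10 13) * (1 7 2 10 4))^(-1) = ((1 7 4)(2 10 11 8 6 13))^(-1) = (1 4 7)(2 13 6 8 11 10)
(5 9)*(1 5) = [0, 5, 2, 3, 4, 9, 6, 7, 8, 1] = (1 5 9)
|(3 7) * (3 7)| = |(7)| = 1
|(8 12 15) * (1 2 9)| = 3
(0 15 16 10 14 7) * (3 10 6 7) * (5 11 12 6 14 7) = (0 15 16 14 3 10 7)(5 11 12 6) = [15, 1, 2, 10, 4, 11, 5, 0, 8, 9, 7, 12, 6, 13, 3, 16, 14]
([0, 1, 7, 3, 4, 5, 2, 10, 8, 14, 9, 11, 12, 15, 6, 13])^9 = [0, 1, 9, 3, 4, 5, 10, 14, 8, 2, 6, 11, 12, 15, 7, 13]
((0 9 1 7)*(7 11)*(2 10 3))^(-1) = ((0 9 1 11 7)(2 10 3))^(-1) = (0 7 11 1 9)(2 3 10)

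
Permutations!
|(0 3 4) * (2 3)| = |(0 2 3 4)| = 4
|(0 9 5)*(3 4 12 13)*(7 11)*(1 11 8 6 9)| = 8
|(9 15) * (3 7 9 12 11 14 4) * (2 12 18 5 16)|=12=|(2 12 11 14 4 3 7 9 15 18 5 16)|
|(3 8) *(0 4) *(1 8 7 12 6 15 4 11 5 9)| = |(0 11 5 9 1 8 3 7 12 6 15 4)| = 12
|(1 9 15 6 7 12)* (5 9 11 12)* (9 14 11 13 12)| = 21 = |(1 13 12)(5 14 11 9 15 6 7)|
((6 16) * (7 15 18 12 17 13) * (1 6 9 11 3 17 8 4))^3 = ((1 6 16 9 11 3 17 13 7 15 18 12 8 4))^3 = (1 9 17 15 8 6 11 13 18 4 16 3 7 12)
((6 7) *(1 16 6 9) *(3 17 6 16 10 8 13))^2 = (1 8 3 6 9 10 13 17 7) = ((1 10 8 13 3 17 6 7 9))^2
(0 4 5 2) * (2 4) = (0 2)(4 5) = [2, 1, 0, 3, 5, 4]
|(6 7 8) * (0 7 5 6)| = 6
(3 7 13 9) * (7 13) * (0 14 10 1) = [14, 0, 2, 13, 4, 5, 6, 7, 8, 3, 1, 11, 12, 9, 10] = (0 14 10 1)(3 13 9)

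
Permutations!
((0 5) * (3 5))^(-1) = (0 5 3)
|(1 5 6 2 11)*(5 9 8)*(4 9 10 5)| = |(1 10 5 6 2 11)(4 9 8)| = 6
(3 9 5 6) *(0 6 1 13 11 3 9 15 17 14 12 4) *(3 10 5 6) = (0 3 15 17 14 12 4)(1 13 11 10 5)(6 9) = [3, 13, 2, 15, 0, 1, 9, 7, 8, 6, 5, 10, 4, 11, 12, 17, 16, 14]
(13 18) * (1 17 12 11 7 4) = [0, 17, 2, 3, 1, 5, 6, 4, 8, 9, 10, 7, 11, 18, 14, 15, 16, 12, 13] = (1 17 12 11 7 4)(13 18)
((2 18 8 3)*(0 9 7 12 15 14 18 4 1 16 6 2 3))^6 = (0 18 15 7)(1 16 6 2 4)(8 14 12 9)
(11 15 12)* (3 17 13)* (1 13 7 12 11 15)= [0, 13, 2, 17, 4, 5, 6, 12, 8, 9, 10, 1, 15, 3, 14, 11, 16, 7]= (1 13 3 17 7 12 15 11)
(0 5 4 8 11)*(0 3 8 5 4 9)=(0 4 5 9)(3 8 11)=[4, 1, 2, 8, 5, 9, 6, 7, 11, 0, 10, 3]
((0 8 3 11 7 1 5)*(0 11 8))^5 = (1 5 11 7)(3 8)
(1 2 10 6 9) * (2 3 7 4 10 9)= (1 3 7 4 10 6 2 9)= [0, 3, 9, 7, 10, 5, 2, 4, 8, 1, 6]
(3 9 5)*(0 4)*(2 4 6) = (0 6 2 4)(3 9 5) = [6, 1, 4, 9, 0, 3, 2, 7, 8, 5]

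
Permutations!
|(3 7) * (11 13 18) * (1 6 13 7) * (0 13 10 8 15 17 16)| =13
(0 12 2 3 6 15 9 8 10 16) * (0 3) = (0 12 2)(3 6 15 9 8 10 16) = [12, 1, 0, 6, 4, 5, 15, 7, 10, 8, 16, 11, 2, 13, 14, 9, 3]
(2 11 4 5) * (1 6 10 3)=[0, 6, 11, 1, 5, 2, 10, 7, 8, 9, 3, 4]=(1 6 10 3)(2 11 4 5)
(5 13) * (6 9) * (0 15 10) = [15, 1, 2, 3, 4, 13, 9, 7, 8, 6, 0, 11, 12, 5, 14, 10] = (0 15 10)(5 13)(6 9)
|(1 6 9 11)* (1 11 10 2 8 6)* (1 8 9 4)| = |(11)(1 8 6 4)(2 9 10)| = 12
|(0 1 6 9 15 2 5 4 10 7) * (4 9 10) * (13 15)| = 5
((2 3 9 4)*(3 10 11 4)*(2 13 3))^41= (2 9 3 13 4 11 10)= ((2 10 11 4 13 3 9))^41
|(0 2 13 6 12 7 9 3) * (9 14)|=9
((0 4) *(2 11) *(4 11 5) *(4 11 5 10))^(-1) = ((0 5 11 2 10 4))^(-1) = (0 4 10 2 11 5)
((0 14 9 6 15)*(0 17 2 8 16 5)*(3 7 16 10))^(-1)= (0 5 16 7 3 10 8 2 17 15 6 9 14)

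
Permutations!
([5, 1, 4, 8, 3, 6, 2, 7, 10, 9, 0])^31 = (0 10 8 3 4 2 6 5)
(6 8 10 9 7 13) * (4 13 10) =(4 13 6 8)(7 10 9) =[0, 1, 2, 3, 13, 5, 8, 10, 4, 7, 9, 11, 12, 6]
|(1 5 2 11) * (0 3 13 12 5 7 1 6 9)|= 18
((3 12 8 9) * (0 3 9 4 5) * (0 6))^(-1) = (0 6 5 4 8 12 3)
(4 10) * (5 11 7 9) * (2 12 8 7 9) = (2 12 8 7)(4 10)(5 11 9) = [0, 1, 12, 3, 10, 11, 6, 2, 7, 5, 4, 9, 8]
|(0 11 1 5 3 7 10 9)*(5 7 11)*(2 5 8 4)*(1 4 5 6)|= |(0 8 5 3 11 4 2 6 1 7 10 9)|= 12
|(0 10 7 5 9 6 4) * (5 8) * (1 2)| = 8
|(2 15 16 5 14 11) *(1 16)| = 7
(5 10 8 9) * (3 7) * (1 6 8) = (1 6 8 9 5 10)(3 7) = [0, 6, 2, 7, 4, 10, 8, 3, 9, 5, 1]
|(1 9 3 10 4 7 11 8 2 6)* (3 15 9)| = 18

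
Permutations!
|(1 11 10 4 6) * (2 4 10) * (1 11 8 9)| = |(1 8 9)(2 4 6 11)| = 12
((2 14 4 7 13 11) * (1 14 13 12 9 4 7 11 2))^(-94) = ((1 14 7 12 9 4 11)(2 13))^(-94) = (1 9 14 4 7 11 12)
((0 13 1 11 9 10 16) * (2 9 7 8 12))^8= ((0 13 1 11 7 8 12 2 9 10 16))^8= (0 9 8 1 16 2 7 13 10 12 11)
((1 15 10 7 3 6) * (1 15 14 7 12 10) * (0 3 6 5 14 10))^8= (0 10 15 7 5)(1 6 14 3 12)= ((0 3 5 14 7 6 15 1 10 12))^8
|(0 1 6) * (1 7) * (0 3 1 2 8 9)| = 15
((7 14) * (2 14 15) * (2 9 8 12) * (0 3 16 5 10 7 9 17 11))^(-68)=(0 10 11 5 17 16 15 3 7)(2 9 12 14 8)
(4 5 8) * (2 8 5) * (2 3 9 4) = (2 8)(3 9 4) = [0, 1, 8, 9, 3, 5, 6, 7, 2, 4]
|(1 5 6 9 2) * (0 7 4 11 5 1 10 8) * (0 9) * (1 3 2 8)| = 12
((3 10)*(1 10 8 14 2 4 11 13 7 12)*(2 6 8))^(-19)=((1 10 3 2 4 11 13 7 12)(6 8 14))^(-19)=(1 12 7 13 11 4 2 3 10)(6 14 8)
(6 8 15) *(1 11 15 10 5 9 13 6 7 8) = (1 11 15 7 8 10 5 9 13 6) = [0, 11, 2, 3, 4, 9, 1, 8, 10, 13, 5, 15, 12, 6, 14, 7]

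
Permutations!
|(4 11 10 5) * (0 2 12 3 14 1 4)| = 10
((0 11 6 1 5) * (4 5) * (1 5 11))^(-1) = (0 5 6 11 4 1)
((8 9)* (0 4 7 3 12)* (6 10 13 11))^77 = (0 7 12 4 3)(6 10 13 11)(8 9)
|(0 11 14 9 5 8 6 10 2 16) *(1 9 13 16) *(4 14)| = 42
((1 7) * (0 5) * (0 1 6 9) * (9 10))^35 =(10)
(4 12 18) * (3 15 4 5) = [0, 1, 2, 15, 12, 3, 6, 7, 8, 9, 10, 11, 18, 13, 14, 4, 16, 17, 5] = (3 15 4 12 18 5)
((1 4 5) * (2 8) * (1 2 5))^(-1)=((1 4)(2 8 5))^(-1)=(1 4)(2 5 8)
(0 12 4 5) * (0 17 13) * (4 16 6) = (0 12 16 6 4 5 17 13) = [12, 1, 2, 3, 5, 17, 4, 7, 8, 9, 10, 11, 16, 0, 14, 15, 6, 13]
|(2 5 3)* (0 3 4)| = |(0 3 2 5 4)| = 5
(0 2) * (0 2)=(2)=[0, 1, 2]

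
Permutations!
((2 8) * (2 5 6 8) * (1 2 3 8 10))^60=((1 2 3 8 5 6 10))^60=(1 5 2 6 3 10 8)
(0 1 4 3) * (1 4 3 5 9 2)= (0 4 5 9 2 1 3)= [4, 3, 1, 0, 5, 9, 6, 7, 8, 2]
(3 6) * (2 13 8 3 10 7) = (2 13 8 3 6 10 7) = [0, 1, 13, 6, 4, 5, 10, 2, 3, 9, 7, 11, 12, 8]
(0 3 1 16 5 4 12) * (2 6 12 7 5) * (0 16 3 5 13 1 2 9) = (0 5 4 7 13 1 3 2 6 12 16 9) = [5, 3, 6, 2, 7, 4, 12, 13, 8, 0, 10, 11, 16, 1, 14, 15, 9]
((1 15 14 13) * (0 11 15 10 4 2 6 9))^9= ((0 11 15 14 13 1 10 4 2 6 9))^9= (0 6 4 1 14 11 9 2 10 13 15)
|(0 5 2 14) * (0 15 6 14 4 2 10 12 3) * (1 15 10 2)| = |(0 5 2 4 1 15 6 14 10 12 3)| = 11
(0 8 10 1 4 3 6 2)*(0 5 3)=(0 8 10 1 4)(2 5 3 6)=[8, 4, 5, 6, 0, 3, 2, 7, 10, 9, 1]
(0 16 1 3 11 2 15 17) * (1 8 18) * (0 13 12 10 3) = [16, 0, 15, 11, 4, 5, 6, 7, 18, 9, 3, 2, 10, 12, 14, 17, 8, 13, 1] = (0 16 8 18 1)(2 15 17 13 12 10 3 11)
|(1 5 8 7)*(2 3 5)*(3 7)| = 3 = |(1 2 7)(3 5 8)|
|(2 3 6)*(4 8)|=6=|(2 3 6)(4 8)|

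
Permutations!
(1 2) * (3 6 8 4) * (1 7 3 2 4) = (1 4 2 7 3 6 8) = [0, 4, 7, 6, 2, 5, 8, 3, 1]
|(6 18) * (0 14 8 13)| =|(0 14 8 13)(6 18)| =4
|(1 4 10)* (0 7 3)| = |(0 7 3)(1 4 10)| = 3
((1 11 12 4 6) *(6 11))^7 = (1 6)(4 11 12)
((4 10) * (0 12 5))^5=((0 12 5)(4 10))^5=(0 5 12)(4 10)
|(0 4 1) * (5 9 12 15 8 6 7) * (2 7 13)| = 9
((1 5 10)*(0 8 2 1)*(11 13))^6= ((0 8 2 1 5 10)(11 13))^6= (13)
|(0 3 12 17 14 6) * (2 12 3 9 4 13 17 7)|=21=|(0 9 4 13 17 14 6)(2 12 7)|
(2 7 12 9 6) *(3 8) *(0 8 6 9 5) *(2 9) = (0 8 3 6 9 2 7 12 5) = [8, 1, 7, 6, 4, 0, 9, 12, 3, 2, 10, 11, 5]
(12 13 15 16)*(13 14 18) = (12 14 18 13 15 16) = [0, 1, 2, 3, 4, 5, 6, 7, 8, 9, 10, 11, 14, 15, 18, 16, 12, 17, 13]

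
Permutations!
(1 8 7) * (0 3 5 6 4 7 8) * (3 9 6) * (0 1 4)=(0 9 6)(3 5)(4 7)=[9, 1, 2, 5, 7, 3, 0, 4, 8, 6]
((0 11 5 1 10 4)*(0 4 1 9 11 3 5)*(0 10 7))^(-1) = (0 7 1 10 11 9 5 3)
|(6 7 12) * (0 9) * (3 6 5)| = 10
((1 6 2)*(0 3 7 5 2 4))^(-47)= (0 3 7 5 2 1 6 4)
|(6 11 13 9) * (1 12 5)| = |(1 12 5)(6 11 13 9)| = 12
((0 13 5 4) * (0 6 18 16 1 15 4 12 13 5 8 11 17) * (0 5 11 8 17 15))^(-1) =(0 1 16 18 6 4 15 11)(5 17 13 12)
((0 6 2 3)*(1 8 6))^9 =(0 6)(1 2)(3 8)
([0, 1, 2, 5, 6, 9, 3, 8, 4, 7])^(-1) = [0, 1, 2, 6, 8, 3, 4, 9, 7, 5]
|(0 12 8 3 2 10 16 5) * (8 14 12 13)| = |(0 13 8 3 2 10 16 5)(12 14)| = 8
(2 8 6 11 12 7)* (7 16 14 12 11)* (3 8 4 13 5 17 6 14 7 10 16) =(2 4 13 5 17 6 10 16 7)(3 8 14 12) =[0, 1, 4, 8, 13, 17, 10, 2, 14, 9, 16, 11, 3, 5, 12, 15, 7, 6]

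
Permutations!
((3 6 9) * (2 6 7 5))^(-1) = (2 5 7 3 9 6)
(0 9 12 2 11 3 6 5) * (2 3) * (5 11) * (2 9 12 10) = (0 12 3 6 11 9 10 2 5) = [12, 1, 5, 6, 4, 0, 11, 7, 8, 10, 2, 9, 3]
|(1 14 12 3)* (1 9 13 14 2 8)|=|(1 2 8)(3 9 13 14 12)|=15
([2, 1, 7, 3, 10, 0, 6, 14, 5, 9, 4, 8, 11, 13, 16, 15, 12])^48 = [14, 1, 16, 3, 4, 7, 6, 12, 2, 9, 10, 0, 5, 13, 11, 15, 8]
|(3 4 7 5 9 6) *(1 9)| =7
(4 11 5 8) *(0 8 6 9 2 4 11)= [8, 1, 4, 3, 0, 6, 9, 7, 11, 2, 10, 5]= (0 8 11 5 6 9 2 4)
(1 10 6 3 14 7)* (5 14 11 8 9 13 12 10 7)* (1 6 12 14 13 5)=(1 7 6 3 11 8 9 5 13 14)(10 12)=[0, 7, 2, 11, 4, 13, 3, 6, 9, 5, 12, 8, 10, 14, 1]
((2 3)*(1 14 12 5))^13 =((1 14 12 5)(2 3))^13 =(1 14 12 5)(2 3)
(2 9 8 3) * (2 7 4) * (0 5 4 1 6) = (0 5 4 2 9 8 3 7 1 6) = [5, 6, 9, 7, 2, 4, 0, 1, 3, 8]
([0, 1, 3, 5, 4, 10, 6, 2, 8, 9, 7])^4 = (2 7 10 5 3)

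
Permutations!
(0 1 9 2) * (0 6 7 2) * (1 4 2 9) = (0 4 2 6 7 9) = [4, 1, 6, 3, 2, 5, 7, 9, 8, 0]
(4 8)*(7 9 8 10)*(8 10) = (4 8)(7 9 10) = [0, 1, 2, 3, 8, 5, 6, 9, 4, 10, 7]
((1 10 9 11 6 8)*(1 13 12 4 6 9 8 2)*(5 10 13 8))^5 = ((1 13 12 4 6 2)(5 10)(9 11))^5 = (1 2 6 4 12 13)(5 10)(9 11)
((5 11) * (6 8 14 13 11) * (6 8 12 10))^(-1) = (5 11 13 14 8)(6 10 12)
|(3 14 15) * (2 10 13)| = |(2 10 13)(3 14 15)| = 3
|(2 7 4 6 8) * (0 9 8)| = 7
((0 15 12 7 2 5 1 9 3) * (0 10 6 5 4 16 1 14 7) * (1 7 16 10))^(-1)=(0 12 15)(1 3 9)(2 7 16 14 5 6 10 4)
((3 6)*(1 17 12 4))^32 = ((1 17 12 4)(3 6))^32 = (17)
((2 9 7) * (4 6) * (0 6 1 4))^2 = ((0 6)(1 4)(2 9 7))^2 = (2 7 9)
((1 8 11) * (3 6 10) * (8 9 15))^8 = (1 8 9 11 15)(3 10 6)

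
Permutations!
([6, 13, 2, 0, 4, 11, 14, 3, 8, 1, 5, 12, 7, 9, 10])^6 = (0 12 10)(3 11 14)(5 6 7)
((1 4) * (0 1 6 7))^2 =((0 1 4 6 7))^2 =(0 4 7 1 6)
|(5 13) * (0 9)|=2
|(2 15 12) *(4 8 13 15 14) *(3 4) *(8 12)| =|(2 14 3 4 12)(8 13 15)| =15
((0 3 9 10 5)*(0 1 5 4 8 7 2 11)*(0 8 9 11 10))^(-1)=((0 3 11 8 7 2 10 4 9)(1 5))^(-1)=(0 9 4 10 2 7 8 11 3)(1 5)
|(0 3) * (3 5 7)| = |(0 5 7 3)| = 4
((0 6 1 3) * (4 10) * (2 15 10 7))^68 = (2 4 15 7 10)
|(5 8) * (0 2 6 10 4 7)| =|(0 2 6 10 4 7)(5 8)| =6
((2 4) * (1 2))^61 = ((1 2 4))^61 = (1 2 4)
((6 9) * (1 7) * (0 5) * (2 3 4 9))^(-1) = ((0 5)(1 7)(2 3 4 9 6))^(-1) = (0 5)(1 7)(2 6 9 4 3)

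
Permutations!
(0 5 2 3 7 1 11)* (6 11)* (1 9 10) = [5, 6, 3, 7, 4, 2, 11, 9, 8, 10, 1, 0] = (0 5 2 3 7 9 10 1 6 11)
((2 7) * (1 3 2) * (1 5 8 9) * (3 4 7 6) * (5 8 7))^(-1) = ((1 4 5 7 8 9)(2 6 3))^(-1) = (1 9 8 7 5 4)(2 3 6)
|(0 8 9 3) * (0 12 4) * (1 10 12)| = |(0 8 9 3 1 10 12 4)| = 8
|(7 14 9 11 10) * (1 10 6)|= 7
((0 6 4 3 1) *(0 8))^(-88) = ((0 6 4 3 1 8))^(-88) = (0 4 1)(3 8 6)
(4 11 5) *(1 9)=(1 9)(4 11 5)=[0, 9, 2, 3, 11, 4, 6, 7, 8, 1, 10, 5]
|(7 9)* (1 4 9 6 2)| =|(1 4 9 7 6 2)| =6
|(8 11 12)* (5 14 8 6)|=6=|(5 14 8 11 12 6)|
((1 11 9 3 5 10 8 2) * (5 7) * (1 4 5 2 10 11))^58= (2 5 9 7 4 11 3)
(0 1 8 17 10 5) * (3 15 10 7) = (0 1 8 17 7 3 15 10 5) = [1, 8, 2, 15, 4, 0, 6, 3, 17, 9, 5, 11, 12, 13, 14, 10, 16, 7]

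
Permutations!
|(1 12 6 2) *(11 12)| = |(1 11 12 6 2)| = 5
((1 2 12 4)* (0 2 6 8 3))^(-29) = (0 4 8 2 1 3 12 6)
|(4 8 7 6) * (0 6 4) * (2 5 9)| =6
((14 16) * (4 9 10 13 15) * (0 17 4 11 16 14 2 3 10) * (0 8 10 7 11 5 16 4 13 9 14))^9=(0 11 2 15)(3 5 17 4)(7 16 13 14)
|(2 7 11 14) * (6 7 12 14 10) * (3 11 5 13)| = 21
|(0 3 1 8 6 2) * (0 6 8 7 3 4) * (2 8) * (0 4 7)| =|(0 7 3 1)(2 6 8)| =12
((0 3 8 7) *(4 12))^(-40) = ((0 3 8 7)(4 12))^(-40) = (12)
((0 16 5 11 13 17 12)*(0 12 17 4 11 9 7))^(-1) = (17)(0 7 9 5 16)(4 13 11)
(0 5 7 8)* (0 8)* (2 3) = (8)(0 5 7)(2 3) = [5, 1, 3, 2, 4, 7, 6, 0, 8]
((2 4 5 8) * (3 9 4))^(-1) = (2 8 5 4 9 3)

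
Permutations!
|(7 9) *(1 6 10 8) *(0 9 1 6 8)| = 7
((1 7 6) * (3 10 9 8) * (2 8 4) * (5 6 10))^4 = (1 4 5 10 8)(2 6 9 3 7)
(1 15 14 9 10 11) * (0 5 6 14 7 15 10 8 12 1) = (0 5 6 14 9 8 12 1 10 11)(7 15) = [5, 10, 2, 3, 4, 6, 14, 15, 12, 8, 11, 0, 1, 13, 9, 7]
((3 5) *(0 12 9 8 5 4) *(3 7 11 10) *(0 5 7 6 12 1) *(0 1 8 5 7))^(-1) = (0 8)(3 10 11 7 4)(5 9 12 6)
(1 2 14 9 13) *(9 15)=(1 2 14 15 9 13)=[0, 2, 14, 3, 4, 5, 6, 7, 8, 13, 10, 11, 12, 1, 15, 9]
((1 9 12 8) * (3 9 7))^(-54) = (12)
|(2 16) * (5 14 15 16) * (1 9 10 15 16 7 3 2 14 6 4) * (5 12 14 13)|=14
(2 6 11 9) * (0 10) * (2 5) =(0 10)(2 6 11 9 5) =[10, 1, 6, 3, 4, 2, 11, 7, 8, 5, 0, 9]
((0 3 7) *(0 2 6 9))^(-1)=((0 3 7 2 6 9))^(-1)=(0 9 6 2 7 3)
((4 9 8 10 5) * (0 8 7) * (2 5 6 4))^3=(0 6 7 10 9 8 4)(2 5)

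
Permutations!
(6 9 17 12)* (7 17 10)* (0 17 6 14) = [17, 1, 2, 3, 4, 5, 9, 6, 8, 10, 7, 11, 14, 13, 0, 15, 16, 12] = (0 17 12 14)(6 9 10 7)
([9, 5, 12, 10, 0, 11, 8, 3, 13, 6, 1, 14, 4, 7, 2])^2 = (0 6 13 3 1 11 2 4 9 8 7 10 5 14 12)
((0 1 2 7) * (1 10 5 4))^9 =(0 5 1 7 10 4 2)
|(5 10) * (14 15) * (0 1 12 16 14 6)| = |(0 1 12 16 14 15 6)(5 10)| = 14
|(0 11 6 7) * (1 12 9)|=12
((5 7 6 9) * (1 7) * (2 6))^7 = ((1 7 2 6 9 5))^7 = (1 7 2 6 9 5)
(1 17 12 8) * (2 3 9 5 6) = [0, 17, 3, 9, 4, 6, 2, 7, 1, 5, 10, 11, 8, 13, 14, 15, 16, 12] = (1 17 12 8)(2 3 9 5 6)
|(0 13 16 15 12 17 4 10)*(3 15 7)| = 10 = |(0 13 16 7 3 15 12 17 4 10)|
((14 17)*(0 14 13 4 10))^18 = (17)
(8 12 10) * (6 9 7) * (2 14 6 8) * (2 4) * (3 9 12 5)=(2 14 6 12 10 4)(3 9 7 8 5)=[0, 1, 14, 9, 2, 3, 12, 8, 5, 7, 4, 11, 10, 13, 6]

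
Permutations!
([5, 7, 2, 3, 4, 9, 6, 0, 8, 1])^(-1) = (0 7 1 9 5)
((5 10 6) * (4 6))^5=((4 6 5 10))^5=(4 6 5 10)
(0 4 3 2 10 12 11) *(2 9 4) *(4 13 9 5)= (0 2 10 12 11)(3 5 4)(9 13)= [2, 1, 10, 5, 3, 4, 6, 7, 8, 13, 12, 0, 11, 9]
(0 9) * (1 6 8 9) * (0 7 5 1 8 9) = (0 8)(1 6 9 7 5) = [8, 6, 2, 3, 4, 1, 9, 5, 0, 7]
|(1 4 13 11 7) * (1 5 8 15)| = 8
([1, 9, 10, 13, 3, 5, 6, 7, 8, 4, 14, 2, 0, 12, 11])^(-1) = [12, 0, 11, 4, 9, 5, 6, 7, 8, 1, 2, 14, 13, 3, 10]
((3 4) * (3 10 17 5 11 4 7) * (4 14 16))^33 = (3 7)(4 14 5 10 16 11 17)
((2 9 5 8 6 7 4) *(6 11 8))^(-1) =(2 4 7 6 5 9)(8 11)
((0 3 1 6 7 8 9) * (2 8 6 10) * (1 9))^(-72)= (10)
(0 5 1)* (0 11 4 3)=[5, 11, 2, 0, 3, 1, 6, 7, 8, 9, 10, 4]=(0 5 1 11 4 3)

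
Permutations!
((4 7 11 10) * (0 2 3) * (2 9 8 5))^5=((0 9 8 5 2 3)(4 7 11 10))^5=(0 3 2 5 8 9)(4 7 11 10)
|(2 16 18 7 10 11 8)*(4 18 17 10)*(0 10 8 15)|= 12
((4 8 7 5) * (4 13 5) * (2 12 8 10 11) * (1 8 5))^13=(1 4 2 13 7 11 5 8 10 12)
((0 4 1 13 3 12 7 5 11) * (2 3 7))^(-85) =(0 11 5 7 13 1 4)(2 12 3)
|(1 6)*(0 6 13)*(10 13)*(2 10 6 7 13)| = 6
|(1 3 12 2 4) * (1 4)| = |(1 3 12 2)| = 4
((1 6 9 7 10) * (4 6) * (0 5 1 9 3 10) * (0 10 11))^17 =(0 4 11 1 3 5 6)(7 9 10)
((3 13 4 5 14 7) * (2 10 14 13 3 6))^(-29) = ((2 10 14 7 6)(4 5 13))^(-29) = (2 10 14 7 6)(4 5 13)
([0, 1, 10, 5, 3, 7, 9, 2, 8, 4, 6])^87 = (2 7 5 3 4 9 6 10)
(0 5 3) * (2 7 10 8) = (0 5 3)(2 7 10 8) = [5, 1, 7, 0, 4, 3, 6, 10, 2, 9, 8]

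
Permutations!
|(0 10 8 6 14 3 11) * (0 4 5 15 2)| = 11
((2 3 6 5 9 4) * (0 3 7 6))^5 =(0 3)(2 4 9 5 6 7)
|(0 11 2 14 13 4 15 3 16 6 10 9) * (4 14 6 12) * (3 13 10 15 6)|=13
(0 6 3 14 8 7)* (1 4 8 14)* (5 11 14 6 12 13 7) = [12, 4, 2, 1, 8, 11, 3, 0, 5, 9, 10, 14, 13, 7, 6] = (0 12 13 7)(1 4 8 5 11 14 6 3)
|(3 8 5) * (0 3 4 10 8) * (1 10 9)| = 6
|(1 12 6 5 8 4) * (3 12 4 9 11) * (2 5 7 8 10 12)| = 10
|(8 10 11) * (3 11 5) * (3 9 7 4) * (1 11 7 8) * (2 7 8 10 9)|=8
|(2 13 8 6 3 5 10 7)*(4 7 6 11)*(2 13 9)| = 20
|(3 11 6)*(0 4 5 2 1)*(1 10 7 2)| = |(0 4 5 1)(2 10 7)(3 11 6)| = 12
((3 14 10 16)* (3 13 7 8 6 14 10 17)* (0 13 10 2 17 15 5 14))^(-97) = (0 8 13 6 7)(2 3 17)(5 15 14)(10 16) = ((0 13 7 8 6)(2 17 3)(5 14 15)(10 16))^(-97)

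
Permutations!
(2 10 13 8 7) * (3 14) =(2 10 13 8 7)(3 14) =[0, 1, 10, 14, 4, 5, 6, 2, 7, 9, 13, 11, 12, 8, 3]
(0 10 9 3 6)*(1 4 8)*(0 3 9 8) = (0 10 8 1 4)(3 6) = [10, 4, 2, 6, 0, 5, 3, 7, 1, 9, 8]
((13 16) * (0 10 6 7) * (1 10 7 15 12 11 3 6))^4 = ((0 7)(1 10)(3 6 15 12 11)(13 16))^4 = (16)(3 11 12 15 6)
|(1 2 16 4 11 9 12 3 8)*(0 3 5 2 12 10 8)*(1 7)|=|(0 3)(1 12 5 2 16 4 11 9 10 8 7)|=22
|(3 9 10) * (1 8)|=6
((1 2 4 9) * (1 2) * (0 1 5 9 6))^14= (9)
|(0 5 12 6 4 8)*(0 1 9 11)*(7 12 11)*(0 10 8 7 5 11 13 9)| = |(0 11 10 8 1)(4 7 12 6)(5 13 9)| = 60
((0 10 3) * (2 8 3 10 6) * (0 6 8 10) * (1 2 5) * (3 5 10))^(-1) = (0 10 6 3 2 1 5 8)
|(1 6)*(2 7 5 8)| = 4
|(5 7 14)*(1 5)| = 4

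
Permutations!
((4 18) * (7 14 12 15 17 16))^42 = (18)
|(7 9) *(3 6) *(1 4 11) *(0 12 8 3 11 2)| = |(0 12 8 3 6 11 1 4 2)(7 9)| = 18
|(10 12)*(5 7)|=2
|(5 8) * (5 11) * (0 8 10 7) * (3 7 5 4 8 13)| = 12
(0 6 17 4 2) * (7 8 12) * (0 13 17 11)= [6, 1, 13, 3, 2, 5, 11, 8, 12, 9, 10, 0, 7, 17, 14, 15, 16, 4]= (0 6 11)(2 13 17 4)(7 8 12)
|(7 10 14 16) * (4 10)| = 5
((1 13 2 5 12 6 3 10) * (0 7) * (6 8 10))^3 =((0 7)(1 13 2 5 12 8 10)(3 6))^3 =(0 7)(1 5 10 2 8 13 12)(3 6)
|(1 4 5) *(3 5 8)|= |(1 4 8 3 5)|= 5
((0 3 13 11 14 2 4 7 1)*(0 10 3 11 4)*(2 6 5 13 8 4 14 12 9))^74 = (0 2 9 12 11)(1 3 4)(5 14)(6 13)(7 10 8)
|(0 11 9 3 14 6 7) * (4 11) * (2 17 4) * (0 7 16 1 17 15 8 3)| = 13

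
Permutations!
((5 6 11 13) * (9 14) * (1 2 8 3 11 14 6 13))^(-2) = (1 3 2 11 8)(6 14 9)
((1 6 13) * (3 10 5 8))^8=(1 13 6)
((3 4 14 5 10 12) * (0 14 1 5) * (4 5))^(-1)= ((0 14)(1 4)(3 5 10 12))^(-1)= (0 14)(1 4)(3 12 10 5)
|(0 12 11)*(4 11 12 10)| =|(12)(0 10 4 11)| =4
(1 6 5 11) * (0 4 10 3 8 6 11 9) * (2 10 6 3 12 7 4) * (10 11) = (0 2 11 1 10 12 7 4 6 5 9)(3 8) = [2, 10, 11, 8, 6, 9, 5, 4, 3, 0, 12, 1, 7]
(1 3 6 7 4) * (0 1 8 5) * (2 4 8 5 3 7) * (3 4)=(0 1 7 8 4 5)(2 3 6)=[1, 7, 3, 6, 5, 0, 2, 8, 4]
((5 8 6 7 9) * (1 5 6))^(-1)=(1 8 5)(6 9 7)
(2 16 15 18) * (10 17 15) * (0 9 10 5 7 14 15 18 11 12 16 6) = (0 9 10 17 18 2 6)(5 7 14 15 11 12 16) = [9, 1, 6, 3, 4, 7, 0, 14, 8, 10, 17, 12, 16, 13, 15, 11, 5, 18, 2]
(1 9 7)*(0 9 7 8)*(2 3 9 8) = [8, 7, 3, 9, 4, 5, 6, 1, 0, 2] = (0 8)(1 7)(2 3 9)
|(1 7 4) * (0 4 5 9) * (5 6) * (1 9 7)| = 3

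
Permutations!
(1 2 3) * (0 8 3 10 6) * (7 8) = (0 7 8 3 1 2 10 6) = [7, 2, 10, 1, 4, 5, 0, 8, 3, 9, 6]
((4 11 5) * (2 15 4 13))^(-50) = (2 5 4)(11 15 13)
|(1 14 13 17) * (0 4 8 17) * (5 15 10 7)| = |(0 4 8 17 1 14 13)(5 15 10 7)| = 28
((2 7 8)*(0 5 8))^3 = ((0 5 8 2 7))^3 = (0 2 5 7 8)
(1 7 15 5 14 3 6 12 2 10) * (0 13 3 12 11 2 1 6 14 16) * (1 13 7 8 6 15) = (0 7 1 8 6 11 2 10 15 5 16)(3 14 12 13) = [7, 8, 10, 14, 4, 16, 11, 1, 6, 9, 15, 2, 13, 3, 12, 5, 0]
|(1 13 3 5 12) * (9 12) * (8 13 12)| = |(1 12)(3 5 9 8 13)| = 10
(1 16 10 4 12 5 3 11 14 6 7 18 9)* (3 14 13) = [0, 16, 2, 11, 12, 14, 7, 18, 8, 1, 4, 13, 5, 3, 6, 15, 10, 17, 9] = (1 16 10 4 12 5 14 6 7 18 9)(3 11 13)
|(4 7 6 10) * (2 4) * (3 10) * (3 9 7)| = |(2 4 3 10)(6 9 7)| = 12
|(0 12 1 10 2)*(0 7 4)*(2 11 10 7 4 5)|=|(0 12 1 7 5 2 4)(10 11)|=14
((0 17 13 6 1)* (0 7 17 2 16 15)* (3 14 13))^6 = ((0 2 16 15)(1 7 17 3 14 13 6))^6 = (0 16)(1 6 13 14 3 17 7)(2 15)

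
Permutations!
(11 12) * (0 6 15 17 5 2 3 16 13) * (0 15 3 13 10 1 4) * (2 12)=(0 6 3 16 10 1 4)(2 13 15 17 5 12 11)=[6, 4, 13, 16, 0, 12, 3, 7, 8, 9, 1, 2, 11, 15, 14, 17, 10, 5]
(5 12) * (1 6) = (1 6)(5 12) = [0, 6, 2, 3, 4, 12, 1, 7, 8, 9, 10, 11, 5]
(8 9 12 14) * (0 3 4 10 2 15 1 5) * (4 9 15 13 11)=(0 3 9 12 14 8 15 1 5)(2 13 11 4 10)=[3, 5, 13, 9, 10, 0, 6, 7, 15, 12, 2, 4, 14, 11, 8, 1]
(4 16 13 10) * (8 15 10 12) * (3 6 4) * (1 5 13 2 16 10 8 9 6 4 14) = [0, 5, 16, 4, 10, 13, 14, 7, 15, 6, 3, 11, 9, 12, 1, 8, 2] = (1 5 13 12 9 6 14)(2 16)(3 4 10)(8 15)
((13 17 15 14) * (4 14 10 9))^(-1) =(4 9 10 15 17 13 14)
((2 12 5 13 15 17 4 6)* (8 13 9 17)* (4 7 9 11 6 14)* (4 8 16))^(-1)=((2 12 5 11 6)(4 14 8 13 15 16)(7 9 17))^(-1)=(2 6 11 5 12)(4 16 15 13 8 14)(7 17 9)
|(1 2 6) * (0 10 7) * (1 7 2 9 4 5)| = 20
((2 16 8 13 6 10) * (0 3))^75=(0 3)(2 13)(6 16)(8 10)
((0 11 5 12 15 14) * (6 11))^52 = (0 5 14 11 15 6 12)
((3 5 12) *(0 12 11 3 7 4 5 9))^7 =((0 12 7 4 5 11 3 9))^7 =(0 9 3 11 5 4 7 12)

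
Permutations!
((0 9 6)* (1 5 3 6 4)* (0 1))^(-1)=(0 4 9)(1 6 3 5)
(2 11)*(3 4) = [0, 1, 11, 4, 3, 5, 6, 7, 8, 9, 10, 2] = (2 11)(3 4)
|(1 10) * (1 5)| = 3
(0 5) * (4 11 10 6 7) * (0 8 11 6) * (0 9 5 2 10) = (0 2 10 9 5 8 11)(4 6 7) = [2, 1, 10, 3, 6, 8, 7, 4, 11, 5, 9, 0]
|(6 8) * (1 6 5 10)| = |(1 6 8 5 10)| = 5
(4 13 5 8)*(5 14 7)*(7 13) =[0, 1, 2, 3, 7, 8, 6, 5, 4, 9, 10, 11, 12, 14, 13] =(4 7 5 8)(13 14)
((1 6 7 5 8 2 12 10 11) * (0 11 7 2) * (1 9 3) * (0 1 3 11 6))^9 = (12)(9 11)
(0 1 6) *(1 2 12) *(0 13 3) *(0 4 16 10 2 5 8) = (0 5 8)(1 6 13 3 4 16 10 2 12) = [5, 6, 12, 4, 16, 8, 13, 7, 0, 9, 2, 11, 1, 3, 14, 15, 10]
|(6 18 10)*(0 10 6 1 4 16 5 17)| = 14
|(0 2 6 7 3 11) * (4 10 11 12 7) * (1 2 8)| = |(0 8 1 2 6 4 10 11)(3 12 7)| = 24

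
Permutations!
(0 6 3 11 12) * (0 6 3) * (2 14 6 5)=(0 3 11 12 5 2 14 6)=[3, 1, 14, 11, 4, 2, 0, 7, 8, 9, 10, 12, 5, 13, 6]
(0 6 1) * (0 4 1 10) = (0 6 10)(1 4) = [6, 4, 2, 3, 1, 5, 10, 7, 8, 9, 0]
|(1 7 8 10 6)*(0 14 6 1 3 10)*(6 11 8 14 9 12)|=|(0 9 12 6 3 10 1 7 14 11 8)|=11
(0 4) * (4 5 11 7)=(0 5 11 7 4)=[5, 1, 2, 3, 0, 11, 6, 4, 8, 9, 10, 7]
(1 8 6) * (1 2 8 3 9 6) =[0, 3, 8, 9, 4, 5, 2, 7, 1, 6] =(1 3 9 6 2 8)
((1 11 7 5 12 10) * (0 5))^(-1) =((0 5 12 10 1 11 7))^(-1) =(0 7 11 1 10 12 5)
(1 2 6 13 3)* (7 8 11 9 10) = [0, 2, 6, 1, 4, 5, 13, 8, 11, 10, 7, 9, 12, 3] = (1 2 6 13 3)(7 8 11 9 10)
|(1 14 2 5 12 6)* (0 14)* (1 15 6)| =6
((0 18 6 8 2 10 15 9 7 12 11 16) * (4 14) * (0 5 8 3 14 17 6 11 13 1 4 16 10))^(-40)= (0 8 16 3 17 1 12 9 10 18 2 5 14 6 4 13 7 15 11)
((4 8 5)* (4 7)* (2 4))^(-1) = (2 7 5 8 4)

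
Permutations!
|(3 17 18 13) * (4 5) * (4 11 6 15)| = 20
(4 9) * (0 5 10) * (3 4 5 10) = (0 10)(3 4 9 5) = [10, 1, 2, 4, 9, 3, 6, 7, 8, 5, 0]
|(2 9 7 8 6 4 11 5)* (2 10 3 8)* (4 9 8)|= |(2 8 6 9 7)(3 4 11 5 10)|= 5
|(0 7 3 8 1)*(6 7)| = |(0 6 7 3 8 1)| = 6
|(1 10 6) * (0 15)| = 6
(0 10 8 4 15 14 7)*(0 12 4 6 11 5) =(0 10 8 6 11 5)(4 15 14 7 12) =[10, 1, 2, 3, 15, 0, 11, 12, 6, 9, 8, 5, 4, 13, 7, 14]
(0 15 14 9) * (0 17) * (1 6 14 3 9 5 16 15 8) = (0 8 1 6 14 5 16 15 3 9 17) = [8, 6, 2, 9, 4, 16, 14, 7, 1, 17, 10, 11, 12, 13, 5, 3, 15, 0]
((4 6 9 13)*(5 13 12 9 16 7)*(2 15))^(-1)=(2 15)(4 13 5 7 16 6)(9 12)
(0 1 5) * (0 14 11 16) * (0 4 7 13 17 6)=(0 1 5 14 11 16 4 7 13 17 6)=[1, 5, 2, 3, 7, 14, 0, 13, 8, 9, 10, 16, 12, 17, 11, 15, 4, 6]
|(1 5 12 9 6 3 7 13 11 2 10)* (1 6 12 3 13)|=20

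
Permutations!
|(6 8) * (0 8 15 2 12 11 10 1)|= |(0 8 6 15 2 12 11 10 1)|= 9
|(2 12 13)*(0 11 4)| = 3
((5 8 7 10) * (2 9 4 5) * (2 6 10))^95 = ((2 9 4 5 8 7)(6 10))^95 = (2 7 8 5 4 9)(6 10)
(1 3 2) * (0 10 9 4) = (0 10 9 4)(1 3 2) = [10, 3, 1, 2, 0, 5, 6, 7, 8, 4, 9]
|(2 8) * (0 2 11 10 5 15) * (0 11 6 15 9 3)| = 10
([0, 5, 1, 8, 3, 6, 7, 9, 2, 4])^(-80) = [0, 5, 1, 8, 3, 6, 7, 9, 2, 4]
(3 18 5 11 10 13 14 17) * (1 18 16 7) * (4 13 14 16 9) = (1 18 5 11 10 14 17 3 9 4 13 16 7) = [0, 18, 2, 9, 13, 11, 6, 1, 8, 4, 14, 10, 12, 16, 17, 15, 7, 3, 5]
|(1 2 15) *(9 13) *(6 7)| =|(1 2 15)(6 7)(9 13)| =6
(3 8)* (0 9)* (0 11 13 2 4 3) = [9, 1, 4, 8, 3, 5, 6, 7, 0, 11, 10, 13, 12, 2] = (0 9 11 13 2 4 3 8)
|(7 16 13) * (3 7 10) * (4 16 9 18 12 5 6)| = |(3 7 9 18 12 5 6 4 16 13 10)| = 11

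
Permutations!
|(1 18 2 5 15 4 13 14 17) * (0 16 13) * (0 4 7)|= |(0 16 13 14 17 1 18 2 5 15 7)|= 11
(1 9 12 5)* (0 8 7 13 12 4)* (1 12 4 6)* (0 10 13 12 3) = [8, 9, 2, 0, 10, 3, 1, 12, 7, 6, 13, 11, 5, 4] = (0 8 7 12 5 3)(1 9 6)(4 10 13)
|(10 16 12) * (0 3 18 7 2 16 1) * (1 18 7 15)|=|(0 3 7 2 16 12 10 18 15 1)|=10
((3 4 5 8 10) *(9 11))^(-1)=((3 4 5 8 10)(9 11))^(-1)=(3 10 8 5 4)(9 11)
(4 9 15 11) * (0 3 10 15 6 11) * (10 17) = (0 3 17 10 15)(4 9 6 11) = [3, 1, 2, 17, 9, 5, 11, 7, 8, 6, 15, 4, 12, 13, 14, 0, 16, 10]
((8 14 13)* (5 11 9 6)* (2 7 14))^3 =(2 13 7 8 14)(5 6 9 11)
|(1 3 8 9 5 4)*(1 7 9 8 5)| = |(1 3 5 4 7 9)| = 6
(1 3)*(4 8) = (1 3)(4 8) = [0, 3, 2, 1, 8, 5, 6, 7, 4]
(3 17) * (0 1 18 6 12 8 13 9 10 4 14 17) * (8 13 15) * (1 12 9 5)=(0 12 13 5 1 18 6 9 10 4 14 17 3)(8 15)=[12, 18, 2, 0, 14, 1, 9, 7, 15, 10, 4, 11, 13, 5, 17, 8, 16, 3, 6]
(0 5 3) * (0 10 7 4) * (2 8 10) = (0 5 3 2 8 10 7 4) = [5, 1, 8, 2, 0, 3, 6, 4, 10, 9, 7]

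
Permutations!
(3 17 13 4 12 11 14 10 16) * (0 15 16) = (0 15 16 3 17 13 4 12 11 14 10) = [15, 1, 2, 17, 12, 5, 6, 7, 8, 9, 0, 14, 11, 4, 10, 16, 3, 13]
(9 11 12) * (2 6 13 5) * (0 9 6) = [9, 1, 0, 3, 4, 2, 13, 7, 8, 11, 10, 12, 6, 5] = (0 9 11 12 6 13 5 2)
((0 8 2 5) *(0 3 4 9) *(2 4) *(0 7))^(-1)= (0 7 9 4 8)(2 3 5)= ((0 8 4 9 7)(2 5 3))^(-1)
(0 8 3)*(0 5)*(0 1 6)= (0 8 3 5 1 6)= [8, 6, 2, 5, 4, 1, 0, 7, 3]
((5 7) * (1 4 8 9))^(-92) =(9)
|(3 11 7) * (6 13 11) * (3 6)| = |(6 13 11 7)| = 4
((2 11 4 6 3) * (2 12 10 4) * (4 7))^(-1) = ((2 11)(3 12 10 7 4 6))^(-1) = (2 11)(3 6 4 7 10 12)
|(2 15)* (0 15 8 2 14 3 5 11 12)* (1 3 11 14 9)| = |(0 15 9 1 3 5 14 11 12)(2 8)| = 18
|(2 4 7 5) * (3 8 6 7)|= 7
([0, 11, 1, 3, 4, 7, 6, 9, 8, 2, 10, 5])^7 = (1 11 5 7 9 2)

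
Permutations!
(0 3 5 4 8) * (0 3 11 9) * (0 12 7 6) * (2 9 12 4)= [11, 1, 9, 5, 8, 2, 0, 6, 3, 4, 10, 12, 7]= (0 11 12 7 6)(2 9 4 8 3 5)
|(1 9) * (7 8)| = |(1 9)(7 8)| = 2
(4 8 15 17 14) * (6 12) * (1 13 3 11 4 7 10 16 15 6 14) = [0, 13, 2, 11, 8, 5, 12, 10, 6, 9, 16, 4, 14, 3, 7, 17, 15, 1] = (1 13 3 11 4 8 6 12 14 7 10 16 15 17)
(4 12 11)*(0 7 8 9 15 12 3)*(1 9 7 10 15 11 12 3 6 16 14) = [10, 9, 2, 0, 6, 5, 16, 8, 7, 11, 15, 4, 12, 13, 1, 3, 14] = (0 10 15 3)(1 9 11 4 6 16 14)(7 8)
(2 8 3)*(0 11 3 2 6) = (0 11 3 6)(2 8) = [11, 1, 8, 6, 4, 5, 0, 7, 2, 9, 10, 3]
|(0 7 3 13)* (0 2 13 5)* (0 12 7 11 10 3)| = 14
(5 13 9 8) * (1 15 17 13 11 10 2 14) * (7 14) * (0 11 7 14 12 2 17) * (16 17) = (0 11 10 16 17 13 9 8 5 7 12 2 14 1 15) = [11, 15, 14, 3, 4, 7, 6, 12, 5, 8, 16, 10, 2, 9, 1, 0, 17, 13]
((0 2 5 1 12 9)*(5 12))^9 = (0 2 12 9)(1 5)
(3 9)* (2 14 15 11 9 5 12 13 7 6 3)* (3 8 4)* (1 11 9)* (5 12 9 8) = [0, 11, 14, 12, 3, 9, 5, 6, 4, 2, 10, 1, 13, 7, 15, 8] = (1 11)(2 14 15 8 4 3 12 13 7 6 5 9)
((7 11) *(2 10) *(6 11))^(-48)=((2 10)(6 11 7))^(-48)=(11)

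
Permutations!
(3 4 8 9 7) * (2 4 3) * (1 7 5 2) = (1 7)(2 4 8 9 5) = [0, 7, 4, 3, 8, 2, 6, 1, 9, 5]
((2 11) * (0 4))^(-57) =(0 4)(2 11)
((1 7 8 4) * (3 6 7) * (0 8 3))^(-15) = (0 8 4 1)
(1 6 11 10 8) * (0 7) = (0 7)(1 6 11 10 8) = [7, 6, 2, 3, 4, 5, 11, 0, 1, 9, 8, 10]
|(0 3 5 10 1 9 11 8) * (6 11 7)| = 10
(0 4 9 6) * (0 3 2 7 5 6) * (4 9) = (0 9)(2 7 5 6 3) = [9, 1, 7, 2, 4, 6, 3, 5, 8, 0]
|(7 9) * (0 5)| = |(0 5)(7 9)| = 2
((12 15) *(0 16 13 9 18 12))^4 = ((0 16 13 9 18 12 15))^4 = (0 18 16 12 13 15 9)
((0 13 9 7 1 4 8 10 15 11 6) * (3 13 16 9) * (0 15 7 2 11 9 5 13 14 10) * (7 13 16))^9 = ((0 7 1 4 8)(2 11 6 15 9)(3 14 10 13)(5 16))^9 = (0 8 4 1 7)(2 9 15 6 11)(3 14 10 13)(5 16)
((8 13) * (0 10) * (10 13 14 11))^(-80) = ((0 13 8 14 11 10))^(-80) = (0 11 8)(10 14 13)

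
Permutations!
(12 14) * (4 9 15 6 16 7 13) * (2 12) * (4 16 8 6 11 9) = (2 12 14)(6 8)(7 13 16)(9 15 11) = [0, 1, 12, 3, 4, 5, 8, 13, 6, 15, 10, 9, 14, 16, 2, 11, 7]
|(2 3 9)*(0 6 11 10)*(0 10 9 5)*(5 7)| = |(0 6 11 9 2 3 7 5)| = 8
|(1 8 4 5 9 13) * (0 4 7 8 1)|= 10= |(0 4 5 9 13)(7 8)|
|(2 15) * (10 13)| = 2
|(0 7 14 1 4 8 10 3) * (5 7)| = 9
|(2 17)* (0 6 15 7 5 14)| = 6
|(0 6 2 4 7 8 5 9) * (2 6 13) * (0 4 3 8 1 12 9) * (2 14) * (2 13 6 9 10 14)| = |(0 6 9 4 7 1 12 10 14 13 2 3 8 5)| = 14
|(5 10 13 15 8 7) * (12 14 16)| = |(5 10 13 15 8 7)(12 14 16)| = 6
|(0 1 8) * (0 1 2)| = 2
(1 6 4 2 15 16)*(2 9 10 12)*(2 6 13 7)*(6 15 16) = (1 13 7 2 16)(4 9 10 12 15 6) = [0, 13, 16, 3, 9, 5, 4, 2, 8, 10, 12, 11, 15, 7, 14, 6, 1]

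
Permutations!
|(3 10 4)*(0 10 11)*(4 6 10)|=4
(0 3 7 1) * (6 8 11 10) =(0 3 7 1)(6 8 11 10) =[3, 0, 2, 7, 4, 5, 8, 1, 11, 9, 6, 10]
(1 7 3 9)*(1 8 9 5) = (1 7 3 5)(8 9) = [0, 7, 2, 5, 4, 1, 6, 3, 9, 8]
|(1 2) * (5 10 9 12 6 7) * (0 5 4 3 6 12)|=4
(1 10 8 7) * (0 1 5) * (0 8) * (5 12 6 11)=(0 1 10)(5 8 7 12 6 11)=[1, 10, 2, 3, 4, 8, 11, 12, 7, 9, 0, 5, 6]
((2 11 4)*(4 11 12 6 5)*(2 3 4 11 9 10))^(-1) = ((2 12 6 5 11 9 10)(3 4))^(-1) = (2 10 9 11 5 6 12)(3 4)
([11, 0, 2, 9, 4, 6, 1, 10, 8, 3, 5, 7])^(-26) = (0 7 5 1 11 10 6)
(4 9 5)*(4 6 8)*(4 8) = (4 9 5 6) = [0, 1, 2, 3, 9, 6, 4, 7, 8, 5]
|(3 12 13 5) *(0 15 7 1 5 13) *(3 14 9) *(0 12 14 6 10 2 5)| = 12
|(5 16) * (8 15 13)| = |(5 16)(8 15 13)| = 6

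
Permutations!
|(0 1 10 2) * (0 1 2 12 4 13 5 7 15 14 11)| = 12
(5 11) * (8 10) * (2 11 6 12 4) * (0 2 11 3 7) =[2, 1, 3, 7, 11, 6, 12, 0, 10, 9, 8, 5, 4] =(0 2 3 7)(4 11 5 6 12)(8 10)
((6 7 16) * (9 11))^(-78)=((6 7 16)(9 11))^(-78)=(16)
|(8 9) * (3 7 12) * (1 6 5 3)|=|(1 6 5 3 7 12)(8 9)|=6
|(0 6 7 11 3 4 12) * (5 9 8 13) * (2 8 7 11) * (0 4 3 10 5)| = |(0 6 11 10 5 9 7 2 8 13)(4 12)| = 10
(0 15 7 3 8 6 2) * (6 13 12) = (0 15 7 3 8 13 12 6 2) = [15, 1, 0, 8, 4, 5, 2, 3, 13, 9, 10, 11, 6, 12, 14, 7]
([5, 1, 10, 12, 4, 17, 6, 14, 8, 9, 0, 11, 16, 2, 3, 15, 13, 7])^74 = (0 13 3 17 10 16 14 5 2 12 7)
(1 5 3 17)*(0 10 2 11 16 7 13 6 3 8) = (0 10 2 11 16 7 13 6 3 17 1 5 8) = [10, 5, 11, 17, 4, 8, 3, 13, 0, 9, 2, 16, 12, 6, 14, 15, 7, 1]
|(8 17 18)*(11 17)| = |(8 11 17 18)| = 4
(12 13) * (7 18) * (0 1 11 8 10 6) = [1, 11, 2, 3, 4, 5, 0, 18, 10, 9, 6, 8, 13, 12, 14, 15, 16, 17, 7] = (0 1 11 8 10 6)(7 18)(12 13)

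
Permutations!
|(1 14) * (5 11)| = |(1 14)(5 11)| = 2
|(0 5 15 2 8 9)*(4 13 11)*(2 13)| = 9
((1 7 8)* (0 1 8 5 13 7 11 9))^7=(0 9 11 1)(5 13 7)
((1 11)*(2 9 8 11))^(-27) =((1 2 9 8 11))^(-27) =(1 8 2 11 9)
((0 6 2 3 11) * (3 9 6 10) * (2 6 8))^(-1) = (0 11 3 10)(2 8 9)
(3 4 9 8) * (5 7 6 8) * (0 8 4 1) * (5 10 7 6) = (0 8 3 1)(4 9 10 7 5 6) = [8, 0, 2, 1, 9, 6, 4, 5, 3, 10, 7]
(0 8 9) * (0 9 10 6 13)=(0 8 10 6 13)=[8, 1, 2, 3, 4, 5, 13, 7, 10, 9, 6, 11, 12, 0]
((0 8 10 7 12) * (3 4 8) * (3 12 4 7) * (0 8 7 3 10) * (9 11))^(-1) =((0 12 8)(4 7)(9 11))^(-1) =(0 8 12)(4 7)(9 11)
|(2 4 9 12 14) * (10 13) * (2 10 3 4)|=7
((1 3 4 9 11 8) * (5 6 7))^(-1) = ((1 3 4 9 11 8)(5 6 7))^(-1) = (1 8 11 9 4 3)(5 7 6)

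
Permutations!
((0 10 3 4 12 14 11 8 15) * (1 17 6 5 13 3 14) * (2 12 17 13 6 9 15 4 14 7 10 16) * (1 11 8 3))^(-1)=((0 16 2 12 11 3 14 8 4 17 9 15)(1 13)(5 6)(7 10))^(-1)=(0 15 9 17 4 8 14 3 11 12 2 16)(1 13)(5 6)(7 10)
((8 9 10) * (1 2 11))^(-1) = (1 11 2)(8 10 9)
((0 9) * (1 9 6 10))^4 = ((0 6 10 1 9))^4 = (0 9 1 10 6)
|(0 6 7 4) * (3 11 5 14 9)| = |(0 6 7 4)(3 11 5 14 9)| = 20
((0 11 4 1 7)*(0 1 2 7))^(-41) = (0 11 4 2 7 1)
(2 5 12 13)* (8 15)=(2 5 12 13)(8 15)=[0, 1, 5, 3, 4, 12, 6, 7, 15, 9, 10, 11, 13, 2, 14, 8]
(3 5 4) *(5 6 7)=(3 6 7 5 4)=[0, 1, 2, 6, 3, 4, 7, 5]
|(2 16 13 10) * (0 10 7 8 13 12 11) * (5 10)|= |(0 5 10 2 16 12 11)(7 8 13)|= 21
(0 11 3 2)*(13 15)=[11, 1, 0, 2, 4, 5, 6, 7, 8, 9, 10, 3, 12, 15, 14, 13]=(0 11 3 2)(13 15)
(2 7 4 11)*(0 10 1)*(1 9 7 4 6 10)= (0 1)(2 4 11)(6 10 9 7)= [1, 0, 4, 3, 11, 5, 10, 6, 8, 7, 9, 2]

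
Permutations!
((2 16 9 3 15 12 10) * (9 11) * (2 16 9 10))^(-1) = (2 12 15 3 9)(10 11 16)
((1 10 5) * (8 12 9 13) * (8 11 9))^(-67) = (1 5 10)(8 12)(9 11 13)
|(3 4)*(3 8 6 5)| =5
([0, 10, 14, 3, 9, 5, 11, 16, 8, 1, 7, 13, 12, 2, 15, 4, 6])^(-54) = [0, 13, 10, 3, 6, 5, 4, 14, 8, 11, 2, 9, 12, 1, 7, 16, 15]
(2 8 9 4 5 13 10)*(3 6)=(2 8 9 4 5 13 10)(3 6)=[0, 1, 8, 6, 5, 13, 3, 7, 9, 4, 2, 11, 12, 10]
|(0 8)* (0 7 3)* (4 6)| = |(0 8 7 3)(4 6)| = 4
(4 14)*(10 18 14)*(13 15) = (4 10 18 14)(13 15) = [0, 1, 2, 3, 10, 5, 6, 7, 8, 9, 18, 11, 12, 15, 4, 13, 16, 17, 14]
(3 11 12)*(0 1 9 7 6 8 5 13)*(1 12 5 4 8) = (0 12 3 11 5 13)(1 9 7 6)(4 8) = [12, 9, 2, 11, 8, 13, 1, 6, 4, 7, 10, 5, 3, 0]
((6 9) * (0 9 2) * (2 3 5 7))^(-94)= (0 5 9 7 6 2 3)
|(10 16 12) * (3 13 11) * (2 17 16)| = 15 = |(2 17 16 12 10)(3 13 11)|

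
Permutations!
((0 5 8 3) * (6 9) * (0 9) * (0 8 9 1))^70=(9)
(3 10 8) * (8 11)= (3 10 11 8)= [0, 1, 2, 10, 4, 5, 6, 7, 3, 9, 11, 8]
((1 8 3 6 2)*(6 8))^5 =((1 6 2)(3 8))^5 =(1 2 6)(3 8)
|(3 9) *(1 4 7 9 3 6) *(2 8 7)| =7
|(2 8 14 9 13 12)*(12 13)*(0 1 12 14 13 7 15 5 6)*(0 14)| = |(0 1 12 2 8 13 7 15 5 6 14 9)| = 12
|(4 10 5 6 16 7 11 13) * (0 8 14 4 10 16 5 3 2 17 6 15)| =15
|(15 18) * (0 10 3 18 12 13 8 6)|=|(0 10 3 18 15 12 13 8 6)|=9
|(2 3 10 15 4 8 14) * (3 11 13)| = |(2 11 13 3 10 15 4 8 14)| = 9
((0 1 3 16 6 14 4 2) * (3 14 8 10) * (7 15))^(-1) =((0 1 14 4 2)(3 16 6 8 10)(7 15))^(-1) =(0 2 4 14 1)(3 10 8 6 16)(7 15)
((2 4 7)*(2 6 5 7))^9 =(7)(2 4)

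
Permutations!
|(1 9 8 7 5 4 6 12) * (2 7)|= 9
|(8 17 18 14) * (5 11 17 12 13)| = 8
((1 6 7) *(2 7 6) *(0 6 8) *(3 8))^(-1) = (0 8 3 6)(1 7 2)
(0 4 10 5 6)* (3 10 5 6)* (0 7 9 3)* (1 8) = (0 4 5)(1 8)(3 10 6 7 9) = [4, 8, 2, 10, 5, 0, 7, 9, 1, 3, 6]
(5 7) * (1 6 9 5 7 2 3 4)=[0, 6, 3, 4, 1, 2, 9, 7, 8, 5]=(1 6 9 5 2 3 4)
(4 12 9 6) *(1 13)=[0, 13, 2, 3, 12, 5, 4, 7, 8, 6, 10, 11, 9, 1]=(1 13)(4 12 9 6)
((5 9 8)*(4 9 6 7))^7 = (4 9 8 5 6 7)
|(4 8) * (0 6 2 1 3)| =|(0 6 2 1 3)(4 8)| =10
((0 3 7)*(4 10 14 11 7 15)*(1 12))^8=((0 3 15 4 10 14 11 7)(1 12))^8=(15)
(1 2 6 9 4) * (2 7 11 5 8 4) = [0, 7, 6, 3, 1, 8, 9, 11, 4, 2, 10, 5] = (1 7 11 5 8 4)(2 6 9)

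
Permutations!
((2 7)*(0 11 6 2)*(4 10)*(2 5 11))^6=(11)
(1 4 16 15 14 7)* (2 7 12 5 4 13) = (1 13 2 7)(4 16 15 14 12 5) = [0, 13, 7, 3, 16, 4, 6, 1, 8, 9, 10, 11, 5, 2, 12, 14, 15]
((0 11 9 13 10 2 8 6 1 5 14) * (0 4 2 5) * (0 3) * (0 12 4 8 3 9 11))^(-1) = (1 6 8 14 5 10 13 9)(2 4 12 3)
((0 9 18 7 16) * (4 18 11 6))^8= ((0 9 11 6 4 18 7 16))^8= (18)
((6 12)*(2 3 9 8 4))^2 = (12)(2 9 4 3 8)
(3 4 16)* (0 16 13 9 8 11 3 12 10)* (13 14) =(0 16 12 10)(3 4 14 13 9 8 11) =[16, 1, 2, 4, 14, 5, 6, 7, 11, 8, 0, 3, 10, 9, 13, 15, 12]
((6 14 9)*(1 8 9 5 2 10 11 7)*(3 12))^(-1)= ((1 8 9 6 14 5 2 10 11 7)(3 12))^(-1)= (1 7 11 10 2 5 14 6 9 8)(3 12)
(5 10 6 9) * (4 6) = (4 6 9 5 10) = [0, 1, 2, 3, 6, 10, 9, 7, 8, 5, 4]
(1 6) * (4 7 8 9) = (1 6)(4 7 8 9) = [0, 6, 2, 3, 7, 5, 1, 8, 9, 4]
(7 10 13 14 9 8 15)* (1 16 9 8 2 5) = [0, 16, 5, 3, 4, 1, 6, 10, 15, 2, 13, 11, 12, 14, 8, 7, 9] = (1 16 9 2 5)(7 10 13 14 8 15)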